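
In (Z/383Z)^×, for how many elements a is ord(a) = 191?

190

φ(383) = 383 − 1 = 382 = 2 · 191.
In a cyclic group of order 382, there are φ(d) elements of order d for each divisor d of 382, and zero for non-divisors.
191 | 382, and φ(191) = 191 − 1 = 190.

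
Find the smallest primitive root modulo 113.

3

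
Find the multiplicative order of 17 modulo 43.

ord(17) | φ(43) = 43 − 1 = 42 = 2 · 3 · 7.
Divisors of 42: 1, 2, 3, 6, 7, 14, 21, 42.
Test each divisor d:
17^1 ≡ 17
17^2 ≡ 31
17^3 ≡ 11
17^6 ≡ 35
17^7 ≡ 36
17^14 ≡ 6
17^21 ≡ 1
So ord_43(17) = 21.

21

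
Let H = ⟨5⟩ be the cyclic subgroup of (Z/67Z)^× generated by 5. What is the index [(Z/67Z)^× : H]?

The order of 5 must divide φ(67) = 67 − 1 = 66 = 2 · 3 · 11.
Divisors of 66: 1, 2, 3, 6, 11, 22, 33, 66.
Compute 5^d (mod 67) for the divisors d until we hit 1:
5^1 ≡ 5 (mod 67)
5^2 ≡ 25 (mod 67)
5^3 ≡ 58 (mod 67)
5^6 ≡ 14 (mod 67)
5^11 ≡ 66 (mod 67)
5^22 ≡ 1 (mod 67) ✓
So ord_67(5) = 22, hence |⟨5⟩| = 22.
The index is φ(67) / ord(5) = 66 / 22 = 3.

3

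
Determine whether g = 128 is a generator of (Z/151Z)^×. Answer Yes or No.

No

φ(151) = 151 − 1 = 150 = 2 · 3 · 5^2.
An element g generates (Z/151Z)^× iff g^(150/q) ≢ 1 (mod 151) for each prime q ∈ {2, 3, 5}.
128^75 ≡ 1 (mod 151)  [q = 2: ≡ 1 ✗]
128^50 ≡ 32 (mod 151)  [q = 3: ≢ 1 ✓]
128^30 ≡ 1 (mod 151)  [q = 5: ≡ 1 ✗]
The check at q = 2 fails, so 128 generates a proper subgroup.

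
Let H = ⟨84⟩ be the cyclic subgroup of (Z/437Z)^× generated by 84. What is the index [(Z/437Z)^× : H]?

6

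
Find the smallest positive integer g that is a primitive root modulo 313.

10

φ(313) = 313 − 1 = 312 = 2^3 · 3 · 13.
Test candidates g = 2, 3, … against the prime factors q ∈ {2, 3, 13} of φ(313): g is a generator iff g^(312/q) ≢ 1 for every such q.
g = 2: 2^156 ≡ 1 — hits 1, so not a primitive root.
g = 3: 3^156 ≡ 1 — hits 1, so not a primitive root.
g = 4: 4^156 ≡ 1 — hits 1, so not a primitive root.
g = 5: 5^156 ≡ 312; 5^104 ≡ 1 — hits 1, so not a primitive root.
g = 6: 6^156 ≡ 1 — hits 1, so not a primitive root.
g = 7: 7^156 ≡ 312; 7^104 ≡ 1 — hits 1, so not a primitive root.
g = 8: 8^156 ≡ 1 — hits 1, so not a primitive root.
g = 9: 9^156 ≡ 1 — hits 1, so not a primitive root.
g = 10: 10^156 ≡ 312; 10^104 ≡ 214; 10^24 ≡ 103 — none is 1, so 10 is a primitive root.
Hence the least primitive root of 313 is 10.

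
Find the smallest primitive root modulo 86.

φ(86) = φ(2)·φ(43) = 1·42 = 42 = 2 · 3 · 7.
Test candidates g = 2, 3, … against the prime factors q ∈ {2, 3, 7} of φ(86): g is a generator iff g^(42/q) ≢ 1 for every such q.
g = 2: gcd(2, 86) = 2 > 1, not a unit — skip.
g = 3: 3^21 ≡ 85; 3^14 ≡ 79; 3^6 ≡ 41 — none is 1, so 3 is a primitive root.
The smallest primitive root modulo 86 is 3.

3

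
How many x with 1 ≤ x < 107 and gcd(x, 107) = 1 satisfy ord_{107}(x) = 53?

φ(107) = 107 − 1 = 106 = 2 · 53.
Since (Z/107Z)^× is cyclic of order 106, the number of elements of order d is φ(d) when d | 106 and 0 otherwise.
53 | 106, and φ(53) = 53 − 1 = 52.

52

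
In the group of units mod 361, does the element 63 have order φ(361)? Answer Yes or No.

No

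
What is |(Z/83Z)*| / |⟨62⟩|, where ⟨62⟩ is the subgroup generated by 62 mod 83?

ord(62) | φ(83) = 83 − 1 = 82 = 2 · 41.
Divisors of 82: 1, 2, 41, 82.
Evaluate successive powers at the divisors of 82:
62^1 ≡ 62
62^2 ≡ 26
62^41 ≡ 82
62^82 ≡ 1
The order of 62 is 82, so the subgroup it generates has 82 elements.
[(Z/83Z)^× : ⟨62⟩] = 82/82 = 1.

1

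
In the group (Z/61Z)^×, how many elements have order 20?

φ(61) = 61 − 1 = 60 = 2^2 · 3 · 5.
(Z/61Z)^× is cyclic (|G| = 60); a cyclic group of order m has exactly φ(d) elements of each order d | m, and none otherwise.
20 = 2^2 · 5 divides 60, and φ(20) = 8.

8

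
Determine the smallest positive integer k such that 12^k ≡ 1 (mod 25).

20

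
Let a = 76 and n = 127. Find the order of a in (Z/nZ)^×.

21

ord(76) | φ(127) = 127 − 1 = 126 = 2 · 3^2 · 7.
Divisors of 126: 1, 2, 3, 6, 7, 9, 14, 18, 21, 42, 63, 126.
Check 76^d mod 127 for each divisor in increasing order:
76^1 ≡ 76 (mod 127)
76^2 ≡ 61 (mod 127)
76^3 ≡ 64 (mod 127)
76^6 ≡ 32 (mod 127)
76^7 ≡ 19 (mod 127)
76^9 ≡ 16 (mod 127)
76^14 ≡ 107 (mod 127)
76^18 ≡ 2 (mod 127)
76^21 ≡ 1 (mod 127) ✓
So ord_127(76) = 21.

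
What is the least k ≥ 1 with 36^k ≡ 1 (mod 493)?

56

The order of 36 must divide φ(493) = φ(17·29) = (17−1)·(29−1) = 16·28 = 448 = 2^6 · 7.
Divisors of 448: 1, 2, 4, 7, 8, 14, 16, 28, 32, 56, 64, 112, 224, 448.
Evaluate successive powers at the divisors of 448:
36^1 ≡ 36 (mod 493)
36^2 ≡ 310 (mod 493)
36^4 ≡ 458 (mod 493)
36^7 ≡ 349 (mod 493)
36^8 ≡ 239 (mod 493)
36^14 ≡ 30 (mod 493)
36^16 ≡ 426 (mod 493)
36^28 ≡ 407 (mod 493)
36^32 ≡ 52 (mod 493)
36^56 ≡ 1 (mod 493) ✓
Hence ord(36) = 56.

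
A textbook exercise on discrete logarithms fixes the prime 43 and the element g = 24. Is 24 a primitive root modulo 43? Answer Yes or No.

No

φ(43) = 43 − 1 = 42 = 2 · 3 · 7.
It suffices to check that the order of 24 is not a proper divisor of 42: compute 24^(42/q) for q ∈ {2, 3, 7}.
24^21 ≡ 1 (mod 43)  [q = 2: ≡ 1 ✗]
24^14 ≡ 36 (mod 43)  [q = 3: ≢ 1 ✓]
24^6 ≡ 11 (mod 43)  [q = 7: ≢ 1 ✓]
The check at q = 2 fails, so 24 generates a proper subgroup.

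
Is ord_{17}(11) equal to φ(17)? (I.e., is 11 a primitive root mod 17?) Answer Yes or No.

Yes

φ(17) = 17 − 1 = 16 = 2^4.
An element g generates (Z/17Z)^× iff g^(16/q) ≢ 1 (mod 17) for each prime q ∈ {2}.
11^8 ≡ 16 (mod 17)  [q = 2: ≢ 1 ✓]
Every test exponent gives a nontrivial residue, hence 11 generates the full group.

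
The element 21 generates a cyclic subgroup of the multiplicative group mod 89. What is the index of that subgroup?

Since 21 ∈ (Z/89Z)^×, its order divides φ(89) = 89 − 1 = 88 = 2^3 · 11.
Divisors of 88: 1, 2, 4, 8, 11, 22, 44, 88.
Compute 21^d (mod 89) for the divisors d until we hit 1:
21^1 ≡ 21 (mod 89)
21^2 ≡ 85 (mod 89)
21^4 ≡ 16 (mod 89)
21^8 ≡ 78 (mod 89)
21^11 ≡ 34 (mod 89)
21^22 ≡ 88 (mod 89)
21^44 ≡ 1 (mod 89) ✓
So ord_89(21) = 44, hence |⟨21⟩| = 44.
Index = |(Z/89Z)^×| / |⟨21⟩| = 88 / 44 = 2.

2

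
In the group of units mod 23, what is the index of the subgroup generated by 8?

2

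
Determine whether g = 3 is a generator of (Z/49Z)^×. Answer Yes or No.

Yes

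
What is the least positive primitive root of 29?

φ(29) = 29 − 1 = 28 = 2^2 · 7.
Test candidates g = 2, 3, … against the prime factors q ∈ {2, 7} of φ(29): g is a generator iff g^(28/q) ≢ 1 for every such q.
g = 2: 2^14 ≡ 28; 2^4 ≡ 16 — none is 1, so 2 is a primitive root.
So 2 is the smallest generator of (Z/29Z)^×.

2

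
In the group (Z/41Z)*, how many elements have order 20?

8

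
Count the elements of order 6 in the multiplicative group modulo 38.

2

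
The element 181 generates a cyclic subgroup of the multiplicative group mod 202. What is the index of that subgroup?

4

The order of 181 must divide φ(202) = φ(2)·φ(101) = 1·100 = 100 = 2^2 · 5^2.
Divisors of 100: 1, 2, 4, 5, 10, 20, 25, 50, 100.
Check 181^d mod 202 for each divisor in increasing order:
181^1 ≡ 181
181^2 ≡ 37
181^4 ≡ 157
181^5 ≡ 137
181^10 ≡ 185
181^20 ≡ 87
181^25 ≡ 1
The order of 181 is 25, so the subgroup it generates has 25 elements.
Index = |(Z/202Z)^×| / |⟨181⟩| = 100 / 25 = 4.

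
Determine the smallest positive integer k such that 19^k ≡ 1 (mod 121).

110

ord(19) | φ(121) = φ(11^2) = 11·(11−1) = 110 = 2 · 5 · 11.
Divisors of 110: 1, 2, 5, 10, 11, 22, 55, 110.
Check 19^d mod 121 for each divisor in increasing order:
19^1 ≡ 19 (mod 121)
19^2 ≡ 119 (mod 121)
19^5 ≡ 76 (mod 121)
19^10 ≡ 89 (mod 121)
19^11 ≡ 118 (mod 121)
19^22 ≡ 9 (mod 121)
19^55 ≡ 120 (mod 121)
19^110 ≡ 1 (mod 121) ✓
The smallest such exponent is 110, so the order of 19 is 110.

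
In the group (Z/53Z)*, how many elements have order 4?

φ(53) = 53 − 1 = 52 = 2^2 · 13.
(Z/53Z)^× is cyclic (|G| = 52); a cyclic group of order m has exactly φ(d) elements of each order d | m, and none otherwise.
4 = 2^2 divides 52, and φ(4) = 2.

2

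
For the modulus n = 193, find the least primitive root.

φ(193) = 193 − 1 = 192 = 2^6 · 3.
g is a primitive root iff g^(192/q) ≢ 1 (mod 193) for each prime q ∈ {2, 3}.
g = 2: 2^96 ≡ 1 — hits 1, so not a primitive root.
g = 3: 3^96 ≡ 1 — hits 1, so not a primitive root.
g = 4: 4^96 ≡ 1 — hits 1, so not a primitive root.
g = 5: 5^96 ≡ 192; 5^64 ≡ 84 — none is 1, so 5 is a primitive root.
Hence the least primitive root of 193 is 5.

5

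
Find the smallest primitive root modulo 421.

2

φ(421) = 421 − 1 = 420 = 2^2 · 3 · 5 · 7.
g is a primitive root iff g^(420/q) ≢ 1 (mod 421) for each prime q ∈ {2, 3, 5, 7}.
g = 2: 2^210 ≡ 420; 2^140 ≡ 400; 2^84 ≡ 279; 2^60 ≡ 370 — none is 1, so 2 is a primitive root.
So 2 is the smallest generator of (Z/421Z)^×.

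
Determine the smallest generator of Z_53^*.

φ(53) = 53 − 1 = 52 = 2^2 · 13.
g is a primitive root iff g^(52/q) ≢ 1 (mod 53) for each prime q ∈ {2, 13}.
g = 2: 2^26 ≡ 52; 2^4 ≡ 16 — none is 1, so 2 is a primitive root.
Hence the least primitive root of 53 is 2.

2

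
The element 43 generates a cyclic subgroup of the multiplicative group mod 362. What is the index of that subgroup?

Since 43 ∈ (Z/362Z)^×, its order divides φ(362) = φ(2)·φ(181) = 1·180 = 180 = 2^2 · 3^2 · 5.
Divisors of 180: 1, 2, 3, 4, 5, 6, 9, 10, 12, 15, 18, 20, 30, 36, 45, 60, 90, 180.
Evaluate successive powers at the divisors of 180:
43^1 ≡ 43
43^2 ≡ 39
43^3 ≡ 229
43^4 ≡ 73
43^5 ≡ 243
43^6 ≡ 313
43^9 ≡ 1
So ord_362(43) = 9, hence |⟨43⟩| = 9.
The index is φ(362) / ord(43) = 180 / 9 = 20.

20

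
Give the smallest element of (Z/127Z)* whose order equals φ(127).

φ(127) = 127 − 1 = 126 = 2 · 3^2 · 7.
Test candidates g = 2, 3, … against the prime factors q ∈ {2, 3, 7} of φ(127): g is a generator iff g^(126/q) ≢ 1 for every such q.
g = 2: 2^63 ≡ 1 — hits 1, so not a primitive root.
g = 3: 3^63 ≡ 126; 3^42 ≡ 107; 3^18 ≡ 4 — none is 1, so 3 is a primitive root.
Hence the least primitive root of 127 is 3.

3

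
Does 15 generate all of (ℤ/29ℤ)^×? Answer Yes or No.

Yes

φ(29) = 29 − 1 = 28 = 2^2 · 7.
It suffices to check that the order of 15 is not a proper divisor of 28: compute 15^(28/q) for q ∈ {2, 7}.
15^14 ≡ 28 (mod 29)  [q = 2: ≢ 1 ✓]
15^4 ≡ 20 (mod 29)  [q = 7: ≢ 1 ✓]
None equal 1, so ord_29(15) = 28: 15 is a primitive root.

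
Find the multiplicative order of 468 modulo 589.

30

By Lagrange's theorem, ord_589(468) divides φ(589) = φ(19·31) = (19−1)·(31−1) = 18·30 = 540 = 2^2 · 3^3 · 5.
Divisors of 540: 1, 2, 3, 4, 5, 6, 9, 10, 12, 15, 18, 20, 27, 30, 36, 45, 54, 60, 90, 108, 135, 180, 270, 540.
Test each divisor d:
468^1 ≡ 468 (mod 589)
468^2 ≡ 505 (mod 589)
468^3 ≡ 151 (mod 589)
468^4 ≡ 577 (mod 589)
468^5 ≡ 274 (mod 589)
468^6 ≡ 419 (mod 589)
468^9 ≡ 246 (mod 589)
468^10 ≡ 273 (mod 589)
468^12 ≡ 39 (mod 589)
468^15 ≡ 588 (mod 589)
468^18 ≡ 438 (mod 589)
468^20 ≡ 315 (mod 589)
468^27 ≡ 550 (mod 589)
468^30 ≡ 1 (mod 589) ✓
So ord_589(468) = 30.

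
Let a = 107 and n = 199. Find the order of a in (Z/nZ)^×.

6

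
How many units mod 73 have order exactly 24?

φ(73) = 73 − 1 = 72 = 2^3 · 3^2.
In a cyclic group of order 72, there are φ(d) elements of order d for each divisor d of 72, and zero for non-divisors.
24 = 2^3 · 3 divides 72, and φ(24) = 8.

8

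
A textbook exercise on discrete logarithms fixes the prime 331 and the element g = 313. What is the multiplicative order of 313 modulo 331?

55

Since 313 ∈ (Z/331Z)^×, its order divides φ(331) = 331 − 1 = 330 = 2 · 3 · 5 · 11.
Divisors of 330: 1, 2, 3, 5, 6, 10, 11, 15, 22, 30, 33, 55, 66, 110, 165, 330.
Evaluate successive powers at the divisors of 330:
313^1 ≡ 313 (mod 331)
313^2 ≡ 324 (mod 331)
313^3 ≡ 126 (mod 331)
313^5 ≡ 111 (mod 331)
313^6 ≡ 319 (mod 331)
313^10 ≡ 74 (mod 331)
313^11 ≡ 323 (mod 331)
313^15 ≡ 270 (mod 331)
313^22 ≡ 64 (mod 331)
313^30 ≡ 80 (mod 331)
313^33 ≡ 150 (mod 331)
313^55 ≡ 1 (mod 331) ✓
The smallest such exponent is 55, so the order of 313 is 55.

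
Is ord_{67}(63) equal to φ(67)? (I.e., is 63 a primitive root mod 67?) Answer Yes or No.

φ(67) = 67 − 1 = 66 = 2 · 3 · 11.
Test 63^(66/q) mod 67 for each prime factor q of 66:
63^33 ≡ 66 (mod 67)  [q = 2: ≢ 1 ✓]
63^22 ≡ 29 (mod 67)  [q = 3: ≢ 1 ✓]
63^6 ≡ 9 (mod 67)  [q = 11: ≢ 1 ✓]
None equal 1, so ord_67(63) = 66: 63 is a primitive root.

Yes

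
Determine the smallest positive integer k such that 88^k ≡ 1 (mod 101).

25

By Lagrange's theorem, ord_101(88) divides φ(101) = 101 − 1 = 100 = 2^2 · 5^2.
Divisors of 100: 1, 2, 4, 5, 10, 20, 25, 50, 100.
Test each divisor d:
88^1 ≡ 88
88^2 ≡ 68
88^4 ≡ 79
88^5 ≡ 84
88^10 ≡ 87
88^20 ≡ 95
88^25 ≡ 1
Hence ord(88) = 25.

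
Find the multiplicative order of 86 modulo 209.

90

By Lagrange's theorem, ord_209(86) divides φ(209) = φ(11·19) = (11−1)·(19−1) = 10·18 = 180 = 2^2 · 3^2 · 5.
Divisors of 180: 1, 2, 3, 4, 5, 6, 9, 10, 12, 15, 18, 20, 30, 36, 45, 60, 90, 180.
Check 86^d mod 209 for each divisor in increasing order:
86^1 ≡ 86 (mod 209)
86^2 ≡ 81 (mod 209)
86^3 ≡ 69 (mod 209)
86^4 ≡ 82 (mod 209)
86^5 ≡ 155 (mod 209)
86^6 ≡ 163 (mod 209)
86^9 ≡ 170 (mod 209)
86^10 ≡ 199 (mod 209)
86^12 ≡ 26 (mod 209)
86^15 ≡ 122 (mod 209)
86^18 ≡ 58 (mod 209)
86^20 ≡ 100 (mod 209)
86^30 ≡ 45 (mod 209)
86^36 ≡ 20 (mod 209)
86^45 ≡ 56 (mod 209)
86^60 ≡ 144 (mod 209)
86^90 ≡ 1 (mod 209) ✓
Therefore the multiplicative order of 86 modulo 209 is 90.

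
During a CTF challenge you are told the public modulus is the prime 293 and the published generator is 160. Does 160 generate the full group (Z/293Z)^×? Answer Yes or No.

No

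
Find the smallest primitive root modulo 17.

3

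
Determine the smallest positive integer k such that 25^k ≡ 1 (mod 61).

15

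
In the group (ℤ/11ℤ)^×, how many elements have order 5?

φ(11) = 11 − 1 = 10 = 2 · 5.
(Z/11Z)^× is cyclic (|G| = 10); a cyclic group of order m has exactly φ(d) elements of each order d | m, and none otherwise.
5 | 10, and φ(5) = 5 − 1 = 4.

4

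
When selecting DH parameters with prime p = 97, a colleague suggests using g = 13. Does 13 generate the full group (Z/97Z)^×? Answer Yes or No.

Yes

φ(97) = 97 − 1 = 96 = 2^5 · 3.
It suffices to check that the order of 13 is not a proper divisor of 96: compute 13^(96/q) for q ∈ {2, 3}.
13^48 ≡ 96 (mod 97)  [q = 2: ≢ 1 ✓]
13^32 ≡ 35 (mod 97)  [q = 3: ≢ 1 ✓]
None equal 1, so ord_97(13) = 96: 13 is a primitive root.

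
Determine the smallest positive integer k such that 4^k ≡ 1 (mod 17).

ord(4) | φ(17) = 17 − 1 = 16 = 2^4.
Divisors of 16: 1, 2, 4, 8, 16.
Evaluate successive powers at the divisors of 16:
4^1 ≡ 4 (mod 17)
4^2 ≡ 16 (mod 17)
4^4 ≡ 1 (mod 17) ✓
The smallest such exponent is 4, so the order of 4 is 4.

4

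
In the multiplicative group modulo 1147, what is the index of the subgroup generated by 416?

12

Since 416 ∈ (Z/1147Z)^×, its order divides φ(1147) = φ(31·37) = (31−1)·(37−1) = 30·36 = 1080 = 2^3 · 3^3 · 5.
Divisors of 1080: 1, 2, 3, 4, 5, 6, 8, 9, 10, 12, 15, 18, 20, 24, 27, 30, 36, 40, 45, 54, 60, 72, 90, 108, 120, 135, 180, 216, 270, 360, 540, 1080.
Compute 416^d (mod 1147) for the divisors d until we hit 1:
416^1 ≡ 416
416^2 ≡ 1006
416^3 ≡ 988
416^4 ≡ 382
416^5 ≡ 626
416^6 ≡ 47
416^8 ≡ 255
416^9 ≡ 556
416^10 ≡ 749
416^12 ≡ 1062
416^15 ≡ 898
416^18 ≡ 593
416^20 ≡ 118
416^24 ≡ 343
416^27 ≡ 519
416^30 ≡ 63
416^36 ≡ 667
416^40 ≡ 160
416^45 ≡ 371
416^54 ≡ 963
416^60 ≡ 528
416^72 ≡ 1000
416^90 ≡ 1
The order of 416 is 90, so the subgroup it generates has 90 elements.
[(Z/1147Z)^× : ⟨416⟩] = 1080/90 = 12.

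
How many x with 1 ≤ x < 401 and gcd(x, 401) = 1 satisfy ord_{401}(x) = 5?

4

φ(401) = 401 − 1 = 400 = 2^4 · 5^2.
Since (Z/401Z)^× is cyclic of order 400, the number of elements of order d is φ(d) when d | 400 and 0 otherwise.
5 | 400, and φ(5) = 5 − 1 = 4.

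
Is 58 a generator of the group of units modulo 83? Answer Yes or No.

φ(83) = 83 − 1 = 82 = 2 · 41.
Test 58^(82/q) mod 83 for each prime factor q of 82:
58^41 ≡ 82 (mod 83)  [q = 2: ≢ 1 ✓]
58^2 ≡ 44 (mod 83)  [q = 41: ≢ 1 ✓]
Every test exponent gives a nontrivial residue, hence 58 generates the full group.

Yes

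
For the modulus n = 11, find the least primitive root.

2

φ(11) = 11 − 1 = 10 = 2 · 5.
g is a primitive root iff g^(10/q) ≢ 1 (mod 11) for each prime q ∈ {2, 5}.
g = 2: 2^5 ≡ 10; 2^2 ≡ 4 — none is 1, so 2 is a primitive root.
The smallest primitive root modulo 11 is 2.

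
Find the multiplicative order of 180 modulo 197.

Since 180 ∈ (Z/197Z)^×, its order divides φ(197) = 197 − 1 = 196 = 2^2 · 7^2.
Divisors of 196: 1, 2, 4, 7, 14, 28, 49, 98, 196.
Test each divisor d:
180^1 ≡ 180 (mod 197)
180^2 ≡ 92 (mod 197)
180^4 ≡ 190 (mod 197)
180^7 ≡ 113 (mod 197)
180^14 ≡ 161 (mod 197)
180^28 ≡ 114 (mod 197)
180^49 ≡ 183 (mod 197)
180^98 ≡ 196 (mod 197)
180^196 ≡ 1 (mod 197) ✓
Hence ord(180) = 196.

196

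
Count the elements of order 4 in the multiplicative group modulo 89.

φ(89) = 89 − 1 = 88 = 2^3 · 11.
(Z/89Z)^× is cyclic (|G| = 88); a cyclic group of order m has exactly φ(d) elements of each order d | m, and none otherwise.
4 = 2^2 divides 88, and φ(4) = 2.

2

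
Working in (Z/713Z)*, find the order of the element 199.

330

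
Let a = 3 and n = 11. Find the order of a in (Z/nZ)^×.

5

ord(3) | φ(11) = 11 − 1 = 10 = 2 · 5.
Divisors of 10: 1, 2, 5, 10.
Test each divisor d:
3^1 ≡ 3 (mod 11)
3^2 ≡ 9 (mod 11)
3^5 ≡ 1 (mod 11) ✓
Therefore the multiplicative order of 3 modulo 11 is 5.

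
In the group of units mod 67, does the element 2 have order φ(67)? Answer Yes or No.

Yes

φ(67) = 67 − 1 = 66 = 2 · 3 · 11.
It suffices to check that the order of 2 is not a proper divisor of 66: compute 2^(66/q) for q ∈ {2, 3, 11}.
2^33 ≡ 66 (mod 67)  [q = 2: ≢ 1 ✓]
2^22 ≡ 37 (mod 67)  [q = 3: ≢ 1 ✓]
2^6 ≡ 64 (mod 67)  [q = 11: ≢ 1 ✓]
None equal 1, so ord_67(2) = 66: 2 is a primitive root.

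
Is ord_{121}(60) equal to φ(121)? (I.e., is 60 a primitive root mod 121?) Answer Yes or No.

No

φ(121) = φ(11^2) = 11·(11−1) = 110 = 2 · 5 · 11.
60 is a primitive root mod 121 iff 60^(φ(121)/q) ≢ 1 for every prime q | φ(121), i.e. q ∈ {2, 5, 11}.
60^55 ≡ 1 (mod 121)  [q = 2: ≡ 1 ✗]
60^22 ≡ 3 (mod 121)  [q = 5: ≢ 1 ✓]
60^10 ≡ 67 (mod 121)  [q = 11: ≢ 1 ✓]
The check at q = 2 fails, so 60 generates a proper subgroup.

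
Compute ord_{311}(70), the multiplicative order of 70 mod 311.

155

The order of 70 must divide φ(311) = 311 − 1 = 310 = 2 · 5 · 31.
Divisors of 310: 1, 2, 5, 10, 31, 62, 155, 310.
Compute 70^d (mod 311) for the divisors d until we hit 1:
70^1 ≡ 70 (mod 311)
70^2 ≡ 235 (mod 311)
70^5 ≡ 20 (mod 311)
70^10 ≡ 89 (mod 311)
70^31 ≡ 216 (mod 311)
70^62 ≡ 6 (mod 311)
70^155 ≡ 1 (mod 311) ✓
The smallest such exponent is 155, so the order of 70 is 155.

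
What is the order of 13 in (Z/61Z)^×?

3

By Lagrange's theorem, ord_61(13) divides φ(61) = 61 − 1 = 60 = 2^2 · 3 · 5.
Divisors of 60: 1, 2, 3, 4, 5, 6, 10, 12, 15, 20, 30, 60.
Evaluate successive powers at the divisors of 60:
13^1 ≡ 13 (mod 61)
13^2 ≡ 47 (mod 61)
13^3 ≡ 1 (mod 61) ✓
Hence ord(13) = 3.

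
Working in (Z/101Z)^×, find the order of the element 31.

Since 31 ∈ (Z/101Z)^×, its order divides φ(101) = 101 − 1 = 100 = 2^2 · 5^2.
Divisors of 100: 1, 2, 4, 5, 10, 20, 25, 50, 100.
Compute 31^d (mod 101) for the divisors d until we hit 1:
31^1 ≡ 31 (mod 101)
31^2 ≡ 52 (mod 101)
31^4 ≡ 78 (mod 101)
31^5 ≡ 95 (mod 101)
31^10 ≡ 36 (mod 101)
31^20 ≡ 84 (mod 101)
31^25 ≡ 1 (mod 101) ✓
The smallest such exponent is 25, so the order of 31 is 25.

25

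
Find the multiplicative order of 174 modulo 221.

4

By Lagrange's theorem, ord_221(174) divides φ(221) = φ(13·17) = (13−1)·(17−1) = 12·16 = 192 = 2^6 · 3.
Divisors of 192: 1, 2, 3, 4, 6, 8, 12, 16, 24, 32, 48, 64, 96, 192.
Test each divisor d:
174^1 ≡ 174
174^2 ≡ 220
174^3 ≡ 47
174^4 ≡ 1
Hence ord(174) = 4.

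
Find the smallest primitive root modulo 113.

φ(113) = 113 − 1 = 112 = 2^4 · 7.
Test candidates g = 2, 3, … against the prime factors q ∈ {2, 7} of φ(113): g is a generator iff g^(112/q) ≢ 1 for every such q.
g = 2: 2^56 ≡ 1 — hits 1, so not a primitive root.
g = 3: 3^56 ≡ 112; 3^16 ≡ 49 — none is 1, so 3 is a primitive root.
So 3 is the smallest generator of (Z/113Z)^×.

3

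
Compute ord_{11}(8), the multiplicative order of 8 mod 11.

Since 8 ∈ (Z/11Z)^×, its order divides φ(11) = 11 − 1 = 10 = 2 · 5.
Divisors of 10: 1, 2, 5, 10.
Test each divisor d:
8^1 ≡ 8 (mod 11)
8^2 ≡ 9 (mod 11)
8^5 ≡ 10 (mod 11)
8^10 ≡ 1 (mod 11) ✓
Therefore the multiplicative order of 8 modulo 11 is 10.

10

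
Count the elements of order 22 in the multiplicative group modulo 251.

φ(251) = 251 − 1 = 250 = 2 · 5^3.
(Z/251Z)^× is cyclic (|G| = 250); a cyclic group of order m has exactly φ(d) elements of each order d | m, and none otherwise.
Since 22 ∤ 250, the count is 0.

0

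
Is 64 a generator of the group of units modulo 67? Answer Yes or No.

φ(67) = 67 − 1 = 66 = 2 · 3 · 11.
64 is a primitive root mod 67 iff 64^(φ(67)/q) ≢ 1 for every prime q | φ(67), i.e. q ∈ {2, 3, 11}.
64^33 ≡ 1 (mod 67)  [q = 2: ≡ 1 ✗]
64^22 ≡ 1 (mod 67)  [q = 3: ≡ 1 ✗]
64^6 ≡ 59 (mod 67)  [q = 11: ≢ 1 ✓]
The check at q = 2 fails, so 64 generates a proper subgroup.

No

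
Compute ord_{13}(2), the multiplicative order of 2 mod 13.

Since 2 ∈ (Z/13Z)^×, its order divides φ(13) = 13 − 1 = 12 = 2^2 · 3.
Divisors of 12: 1, 2, 3, 4, 6, 12.
Compute 2^d (mod 13) for the divisors d until we hit 1:
2^1 ≡ 2
2^2 ≡ 4
2^3 ≡ 8
2^4 ≡ 3
2^6 ≡ 12
2^12 ≡ 1
So ord_13(2) = 12.

12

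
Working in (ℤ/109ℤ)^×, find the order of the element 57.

108

ord(57) | φ(109) = 109 − 1 = 108 = 2^2 · 3^3.
Divisors of 108: 1, 2, 3, 4, 6, 9, 12, 18, 27, 36, 54, 108.
Check 57^d mod 109 for each divisor in increasing order:
57^1 ≡ 57 (mod 109)
57^2 ≡ 88 (mod 109)
57^3 ≡ 2 (mod 109)
57^4 ≡ 5 (mod 109)
57^6 ≡ 4 (mod 109)
57^9 ≡ 8 (mod 109)
57^12 ≡ 16 (mod 109)
57^18 ≡ 64 (mod 109)
57^27 ≡ 76 (mod 109)
57^36 ≡ 63 (mod 109)
57^54 ≡ 108 (mod 109)
57^108 ≡ 1 (mod 109) ✓
Therefore the multiplicative order of 57 modulo 109 is 108.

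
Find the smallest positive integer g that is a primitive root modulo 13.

2

φ(13) = 13 − 1 = 12 = 2^2 · 3.
g is a primitive root iff g^(12/q) ≢ 1 (mod 13) for each prime q ∈ {2, 3}.
g = 2: 2^6 ≡ 12; 2^4 ≡ 3 — none is 1, so 2 is a primitive root.
Hence the least primitive root of 13 is 2.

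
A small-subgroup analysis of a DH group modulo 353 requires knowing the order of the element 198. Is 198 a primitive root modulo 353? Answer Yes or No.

No

φ(353) = 353 − 1 = 352 = 2^5 · 11.
198 is a primitive root mod 353 iff 198^(φ(353)/q) ≢ 1 for every prime q | φ(353), i.e. q ∈ {2, 11}.
198^176 ≡ 1 (mod 353)  [q = 2: ≡ 1 ✗]
198^32 ≡ 217 (mod 353)  [q = 11: ≢ 1 ✓]
198^176 ≡ 1 shows ord(198) | 176, strictly less than φ(353); not a primitive root.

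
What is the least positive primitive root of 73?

φ(73) = 73 − 1 = 72 = 2^3 · 3^2.
Test candidates g = 2, 3, … against the prime factors q ∈ {2, 3} of φ(73): g is a generator iff g^(72/q) ≢ 1 for every such q.
g = 2: 2^36 ≡ 1 — hits 1, so not a primitive root.
g = 3: 3^36 ≡ 1 — hits 1, so not a primitive root.
g = 4: 4^36 ≡ 1 — hits 1, so not a primitive root.
g = 5: 5^36 ≡ 72; 5^24 ≡ 8 — none is 1, so 5 is a primitive root.
So 5 is the smallest generator of (Z/73Z)^×.

5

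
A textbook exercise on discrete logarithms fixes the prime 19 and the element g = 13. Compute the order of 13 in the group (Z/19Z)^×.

18

Since 13 ∈ (Z/19Z)^×, its order divides φ(19) = 19 − 1 = 18 = 2 · 3^2.
Divisors of 18: 1, 2, 3, 6, 9, 18.
Compute 13^d (mod 19) for the divisors d until we hit 1:
13^1 ≡ 13 (mod 19)
13^2 ≡ 17 (mod 19)
13^3 ≡ 12 (mod 19)
13^6 ≡ 11 (mod 19)
13^9 ≡ 18 (mod 19)
13^18 ≡ 1 (mod 19) ✓
The smallest such exponent is 18, so the order of 13 is 18.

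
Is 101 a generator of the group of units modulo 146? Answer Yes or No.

Yes

φ(146) = φ(2)·φ(73) = 1·72 = 72 = 2^3 · 3^2.
An element g generates (Z/146Z)^× iff g^(72/q) ≢ 1 (mod 146) for each prime q ∈ {2, 3}.
101^36 ≡ 145 (mod 146)  [q = 2: ≢ 1 ✓]
101^24 ≡ 81 (mod 146)  [q = 3: ≢ 1 ✓]
Every test exponent gives a nontrivial residue, hence 101 generates the full group.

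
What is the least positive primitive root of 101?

2

φ(101) = 101 − 1 = 100 = 2^2 · 5^2.
Test candidates g = 2, 3, … against the prime factors q ∈ {2, 5} of φ(101): g is a generator iff g^(100/q) ≢ 1 for every such q.
g = 2: 2^50 ≡ 100; 2^20 ≡ 95 — none is 1, so 2 is a primitive root.
Hence the least primitive root of 101 is 2.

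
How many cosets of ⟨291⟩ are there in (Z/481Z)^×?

12

ord(291) | φ(481) = φ(13·37) = (13−1)·(37−1) = 12·36 = 432 = 2^4 · 3^3.
Divisors of 432: 1, 2, 3, 4, 6, 8, 9, 12, 16, 18, 24, 27, 36, 48, 54, 72, 108, 144, 216, 432.
Test each divisor d:
291^1 ≡ 291 (mod 481)
291^2 ≡ 25 (mod 481)
291^3 ≡ 60 (mod 481)
291^4 ≡ 144 (mod 481)
291^6 ≡ 233 (mod 481)
291^8 ≡ 53 (mod 481)
291^9 ≡ 31 (mod 481)
291^12 ≡ 417 (mod 481)
291^16 ≡ 404 (mod 481)
291^18 ≡ 480 (mod 481)
291^24 ≡ 248 (mod 481)
291^27 ≡ 450 (mod 481)
291^36 ≡ 1 (mod 481) ✓
So ord_481(291) = 36, hence |⟨291⟩| = 36.
The index is φ(481) / ord(291) = 432 / 36 = 12.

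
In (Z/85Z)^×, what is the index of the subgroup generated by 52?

16

The order of 52 must divide φ(85) = φ(5·17) = (5−1)·(17−1) = 4·16 = 64 = 2^6.
Divisors of 64: 1, 2, 4, 8, 16, 32, 64.
Check 52^d mod 85 for each divisor in increasing order:
52^1 ≡ 52 (mod 85)
52^2 ≡ 69 (mod 85)
52^4 ≡ 1 (mod 85) ✓
So ord_85(52) = 4, hence |⟨52⟩| = 4.
[(Z/85Z)^× : ⟨52⟩] = 64/4 = 16.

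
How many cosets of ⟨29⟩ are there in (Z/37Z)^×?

3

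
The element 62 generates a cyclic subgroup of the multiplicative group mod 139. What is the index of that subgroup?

3

The order of 62 must divide φ(139) = 139 − 1 = 138 = 2 · 3 · 23.
Divisors of 138: 1, 2, 3, 6, 23, 46, 69, 138.
Compute 62^d (mod 139) for the divisors d until we hit 1:
62^1 ≡ 62 (mod 139)
62^2 ≡ 91 (mod 139)
62^3 ≡ 82 (mod 139)
62^6 ≡ 52 (mod 139)
62^23 ≡ 138 (mod 139)
62^46 ≡ 1 (mod 139) ✓
So ord_139(62) = 46, hence |⟨62⟩| = 46.
The index is φ(139) / ord(62) = 138 / 46 = 3.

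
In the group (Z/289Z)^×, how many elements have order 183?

φ(289) = φ(17^2) = 17·(17−1) = 272 = 2^4 · 17.
(Z/289Z)^× is cyclic (|G| = 272); a cyclic group of order m has exactly φ(d) elements of each order d | m, and none otherwise.
183 does not divide 272, so no element of (Z/289Z)^× has order 183.

0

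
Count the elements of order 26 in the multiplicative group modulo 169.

12

φ(169) = φ(13^2) = 13·(13−1) = 156 = 2^2 · 3 · 13.
In a cyclic group of order 156, there are φ(d) elements of order d for each divisor d of 156, and zero for non-divisors.
26 = 2 · 13 divides 156, and φ(26) = 12.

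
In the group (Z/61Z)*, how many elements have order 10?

4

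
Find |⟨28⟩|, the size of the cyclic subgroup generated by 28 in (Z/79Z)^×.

78

The order of 28 must divide φ(79) = 79 − 1 = 78 = 2 · 3 · 13.
Divisors of 78: 1, 2, 3, 6, 13, 26, 39, 78.
Compute 28^d (mod 79) for the divisors d until we hit 1:
28^1 ≡ 28 (mod 79)
28^2 ≡ 73 (mod 79)
28^3 ≡ 69 (mod 79)
28^6 ≡ 21 (mod 79)
28^13 ≡ 24 (mod 79)
28^26 ≡ 23 (mod 79)
28^39 ≡ 78 (mod 79)
28^78 ≡ 1 (mod 79) ✓
Therefore the multiplicative order of 28 modulo 79 is 78.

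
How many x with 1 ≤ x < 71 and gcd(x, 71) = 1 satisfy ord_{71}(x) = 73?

0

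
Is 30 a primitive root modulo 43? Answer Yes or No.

φ(43) = 43 − 1 = 42 = 2 · 3 · 7.
30 is a primitive root mod 43 iff 30^(φ(43)/q) ≢ 1 for every prime q | φ(43), i.e. q ∈ {2, 3, 7}.
30^21 ≡ 42 (mod 43)  [q = 2: ≢ 1 ✓]
30^14 ≡ 6 (mod 43)  [q = 3: ≢ 1 ✓]
30^6 ≡ 16 (mod 43)  [q = 7: ≢ 1 ✓]
All checks pass, so 30 has order 42 and is a primitive root modulo 43.

Yes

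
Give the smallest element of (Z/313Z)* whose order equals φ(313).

10

φ(313) = 313 − 1 = 312 = 2^3 · 3 · 13.
g is a primitive root iff g^(312/q) ≢ 1 (mod 313) for each prime q ∈ {2, 3, 13}.
g = 2: 2^156 ≡ 1 — hits 1, so not a primitive root.
g = 3: 3^156 ≡ 1 — hits 1, so not a primitive root.
g = 4: 4^156 ≡ 1 — hits 1, so not a primitive root.
g = 5: 5^156 ≡ 312; 5^104 ≡ 1 — hits 1, so not a primitive root.
g = 6: 6^156 ≡ 1 — hits 1, so not a primitive root.
g = 7: 7^156 ≡ 312; 7^104 ≡ 1 — hits 1, so not a primitive root.
g = 8: 8^156 ≡ 1 — hits 1, so not a primitive root.
g = 9: 9^156 ≡ 1 — hits 1, so not a primitive root.
g = 10: 10^156 ≡ 312; 10^104 ≡ 214; 10^24 ≡ 103 — none is 1, so 10 is a primitive root.
So 10 is the smallest generator of (Z/313Z)^×.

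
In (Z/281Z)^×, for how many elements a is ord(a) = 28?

12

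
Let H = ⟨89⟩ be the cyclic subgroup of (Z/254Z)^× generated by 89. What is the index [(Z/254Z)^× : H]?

3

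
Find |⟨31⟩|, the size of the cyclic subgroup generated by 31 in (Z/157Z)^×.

78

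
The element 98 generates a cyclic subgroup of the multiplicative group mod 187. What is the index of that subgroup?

40

By Lagrange's theorem, ord_187(98) divides φ(187) = φ(11·17) = (11−1)·(17−1) = 10·16 = 160 = 2^5 · 5.
Divisors of 160: 1, 2, 4, 5, 8, 10, 16, 20, 32, 40, 80, 160.
Check 98^d mod 187 for each divisor in increasing order:
98^1 ≡ 98
98^2 ≡ 67
98^4 ≡ 1
Thus |⟨98⟩| = ord(98) = 4.
[(Z/187Z)^× : ⟨98⟩] = 160/4 = 40.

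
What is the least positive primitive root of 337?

10

φ(337) = 337 − 1 = 336 = 2^4 · 3 · 7.
Test candidates g = 2, 3, … against the prime factors q ∈ {2, 3, 7} of φ(337): g is a generator iff g^(336/q) ≢ 1 for every such q.
g = 2: 2^168 ≡ 1 — hits 1, so not a primitive root.
g = 3: 3^168 ≡ 1 — hits 1, so not a primitive root.
g = 4: 4^168 ≡ 1 — hits 1, so not a primitive root.
g = 5: 5^168 ≡ 336; 5^112 ≡ 1 — hits 1, so not a primitive root.
g = 6: 6^168 ≡ 1 — hits 1, so not a primitive root.
g = 7: 7^168 ≡ 1 — hits 1, so not a primitive root.
g = 8: 8^168 ≡ 1 — hits 1, so not a primitive root.
g = 9: 9^168 ≡ 1 — hits 1, so not a primitive root.
g = 10: 10^168 ≡ 336; 10^112 ≡ 128; 10^48 ≡ 175 — none is 1, so 10 is a primitive root.
So 10 is the smallest generator of (Z/337Z)^×.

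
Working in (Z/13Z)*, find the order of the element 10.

By Lagrange's theorem, ord_13(10) divides φ(13) = 13 − 1 = 12 = 2^2 · 3.
Divisors of 12: 1, 2, 3, 4, 6, 12.
Check 10^d mod 13 for each divisor in increasing order:
10^1 ≡ 10 (mod 13)
10^2 ≡ 9 (mod 13)
10^3 ≡ 12 (mod 13)
10^4 ≡ 3 (mod 13)
10^6 ≡ 1 (mod 13) ✓
Hence ord(10) = 6.

6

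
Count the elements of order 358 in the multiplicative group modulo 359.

φ(359) = 359 − 1 = 358 = 2 · 179.
Since (Z/359Z)^× is cyclic of order 358, the number of elements of order d is φ(d) when d | 358 and 0 otherwise.
358 = 2 · 179 divides 358, and φ(358) = 178.

178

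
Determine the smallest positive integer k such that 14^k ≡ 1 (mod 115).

22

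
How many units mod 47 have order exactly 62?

0

φ(47) = 47 − 1 = 46 = 2 · 23.
In a cyclic group of order 46, there are φ(d) elements of order d for each divisor d of 46, and zero for non-divisors.
Since 62 ∤ 46, the count is 0.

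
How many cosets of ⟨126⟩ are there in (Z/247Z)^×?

By Lagrange's theorem, ord_247(126) divides φ(247) = φ(13·19) = (13−1)·(19−1) = 12·18 = 216 = 2^3 · 3^3.
Divisors of 216: 1, 2, 3, 4, 6, 8, 9, 12, 18, 24, 27, 36, 54, 72, 108, 216.
Evaluate successive powers at the divisors of 216:
126^1 ≡ 126 (mod 247)
126^2 ≡ 68 (mod 247)
126^3 ≡ 170 (mod 247)
126^4 ≡ 178 (mod 247)
126^6 ≡ 1 (mod 247) ✓
Thus |⟨126⟩| = ord(126) = 6.
Index = |(Z/247Z)^×| / |⟨126⟩| = 216 / 6 = 36.

36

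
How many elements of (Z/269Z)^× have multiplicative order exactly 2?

φ(269) = 269 − 1 = 268 = 2^2 · 67.
In a cyclic group of order 268, there are φ(d) elements of order d for each divisor d of 268, and zero for non-divisors.
2 | 268, and φ(2) = 2 − 1 = 1.

1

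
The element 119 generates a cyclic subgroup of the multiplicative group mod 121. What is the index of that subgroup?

2

ord(119) | φ(121) = φ(11^2) = 11·(11−1) = 110 = 2 · 5 · 11.
Divisors of 110: 1, 2, 5, 10, 11, 22, 55, 110.
Compute 119^d (mod 121) for the divisors d until we hit 1:
119^1 ≡ 119 (mod 121)
119^2 ≡ 4 (mod 121)
119^5 ≡ 89 (mod 121)
119^10 ≡ 56 (mod 121)
119^11 ≡ 9 (mod 121)
119^22 ≡ 81 (mod 121)
119^55 ≡ 1 (mod 121) ✓
So ord_121(119) = 55, hence |⟨119⟩| = 55.
Index = |(Z/121Z)^×| / |⟨119⟩| = 110 / 55 = 2.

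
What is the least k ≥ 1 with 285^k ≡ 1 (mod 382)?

190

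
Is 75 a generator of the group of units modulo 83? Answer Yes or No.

No

φ(83) = 83 − 1 = 82 = 2 · 41.
It suffices to check that the order of 75 is not a proper divisor of 82: compute 75^(82/q) for q ∈ {2, 41}.
75^41 ≡ 1 (mod 83)  [q = 2: ≡ 1 ✗]
75^2 ≡ 64 (mod 83)  [q = 41: ≢ 1 ✓]
Since 75^41 ≡ 1, the order of 75 divides 41 < 82, so 75 is not a primitive root.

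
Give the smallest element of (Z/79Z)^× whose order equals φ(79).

3

φ(79) = 79 − 1 = 78 = 2 · 3 · 13.
Test candidates g = 2, 3, … against the prime factors q ∈ {2, 3, 13} of φ(79): g is a generator iff g^(78/q) ≢ 1 for every such q.
g = 2: 2^39 ≡ 1 — hits 1, so not a primitive root.
g = 3: 3^39 ≡ 78; 3^26 ≡ 23; 3^6 ≡ 18 — none is 1, so 3 is a primitive root.
Hence the least primitive root of 79 is 3.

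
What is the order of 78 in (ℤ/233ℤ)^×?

232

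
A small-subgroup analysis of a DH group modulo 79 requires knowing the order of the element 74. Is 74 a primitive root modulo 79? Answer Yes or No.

Yes

φ(79) = 79 − 1 = 78 = 2 · 3 · 13.
It suffices to check that the order of 74 is not a proper divisor of 78: compute 74^(78/q) for q ∈ {2, 3, 13}.
74^39 ≡ 78 (mod 79)  [q = 2: ≢ 1 ✓]
74^26 ≡ 55 (mod 79)  [q = 3: ≢ 1 ✓]
74^6 ≡ 62 (mod 79)  [q = 13: ≢ 1 ✓]
None equal 1, so ord_79(74) = 78: 74 is a primitive root.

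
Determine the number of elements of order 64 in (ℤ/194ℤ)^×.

φ(194) = φ(2)·φ(97) = 1·96 = 96 = 2^5 · 3.
In a cyclic group of order 96, there are φ(d) elements of order d for each divisor d of 96, and zero for non-divisors.
Since 64 ∤ 96, the count is 0.

0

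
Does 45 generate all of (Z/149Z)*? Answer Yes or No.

φ(149) = 149 − 1 = 148 = 2^2 · 37.
An element g generates (Z/149Z)^× iff g^(148/q) ≢ 1 (mod 149) for each prime q ∈ {2, 37}.
45^74 ≡ 1 (mod 149)  [q = 2: ≡ 1 ✗]
45^4 ≡ 145 (mod 149)  [q = 37: ≢ 1 ✓]
The check at q = 2 fails, so 45 generates a proper subgroup.

No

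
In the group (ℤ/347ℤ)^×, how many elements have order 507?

0

φ(347) = 347 − 1 = 346 = 2 · 173.
(Z/347Z)^× is cyclic (|G| = 346); a cyclic group of order m has exactly φ(d) elements of each order d | m, and none otherwise.
Here 346 is not a multiple of 507, so there are no elements of order 507.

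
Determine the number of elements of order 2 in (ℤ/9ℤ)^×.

φ(9) = φ(3^2) = 3·(3−1) = 6 = 2 · 3.
In a cyclic group of order 6, there are φ(d) elements of order d for each divisor d of 6, and zero for non-divisors.
2 | 6, and φ(2) = 2 − 1 = 1.

1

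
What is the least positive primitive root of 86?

φ(86) = φ(2)·φ(43) = 1·42 = 42 = 2 · 3 · 7.
g is a primitive root iff g^(42/q) ≢ 1 (mod 86) for each prime q ∈ {2, 3, 7}.
g = 2: gcd(2, 86) = 2 > 1, not a unit — skip.
g = 3: 3^21 ≡ 85; 3^14 ≡ 79; 3^6 ≡ 41 — none is 1, so 3 is a primitive root.
The smallest primitive root modulo 86 is 3.

3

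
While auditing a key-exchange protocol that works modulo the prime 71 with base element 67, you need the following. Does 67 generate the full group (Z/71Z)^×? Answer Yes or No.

Yes

φ(71) = 71 − 1 = 70 = 2 · 5 · 7.
An element g generates (Z/71Z)^× iff g^(70/q) ≢ 1 (mod 71) for each prime q ∈ {2, 5, 7}.
67^35 ≡ 70 (mod 71)  [q = 2: ≢ 1 ✓]
67^14 ≡ 5 (mod 71)  [q = 5: ≢ 1 ✓]
67^10 ≡ 48 (mod 71)  [q = 7: ≢ 1 ✓]
None equal 1, so ord_71(67) = 70: 67 is a primitive root.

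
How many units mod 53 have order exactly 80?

φ(53) = 53 − 1 = 52 = 2^2 · 13.
(Z/53Z)^× is cyclic (|G| = 52); a cyclic group of order m has exactly φ(d) elements of each order d | m, and none otherwise.
80 does not divide 52, so no element of (Z/53Z)^× has order 80.

0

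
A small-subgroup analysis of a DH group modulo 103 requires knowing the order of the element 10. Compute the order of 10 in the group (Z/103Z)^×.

34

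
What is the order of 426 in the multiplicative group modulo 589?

30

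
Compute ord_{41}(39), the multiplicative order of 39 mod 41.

20

Since 39 ∈ (Z/41Z)^×, its order divides φ(41) = 41 − 1 = 40 = 2^3 · 5.
Divisors of 40: 1, 2, 4, 5, 8, 10, 20, 40.
Compute 39^d (mod 41) for the divisors d until we hit 1:
39^1 ≡ 39 (mod 41)
39^2 ≡ 4 (mod 41)
39^4 ≡ 16 (mod 41)
39^5 ≡ 9 (mod 41)
39^8 ≡ 10 (mod 41)
39^10 ≡ 40 (mod 41)
39^20 ≡ 1 (mod 41) ✓
So ord_41(39) = 20.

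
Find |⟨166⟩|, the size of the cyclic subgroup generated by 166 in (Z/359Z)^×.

358

By Lagrange's theorem, ord_359(166) divides φ(359) = 359 − 1 = 358 = 2 · 179.
Divisors of 358: 1, 2, 179, 358.
Test each divisor d:
166^1 ≡ 166 (mod 359)
166^2 ≡ 272 (mod 359)
166^179 ≡ 358 (mod 359)
166^358 ≡ 1 (mod 359) ✓
So ord_359(166) = 358.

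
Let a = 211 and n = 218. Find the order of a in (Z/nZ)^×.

54

The order of 211 must divide φ(218) = φ(2)·φ(109) = 1·108 = 108 = 2^2 · 3^3.
Divisors of 108: 1, 2, 3, 4, 6, 9, 12, 18, 27, 36, 54, 108.
Evaluate successive powers at the divisors of 108:
211^1 ≡ 211 (mod 218)
211^2 ≡ 49 (mod 218)
211^3 ≡ 93 (mod 218)
211^4 ≡ 3 (mod 218)
211^6 ≡ 147 (mod 218)
211^9 ≡ 155 (mod 218)
211^12 ≡ 27 (mod 218)
211^18 ≡ 45 (mod 218)
211^27 ≡ 217 (mod 218)
211^36 ≡ 63 (mod 218)
211^54 ≡ 1 (mod 218) ✓
Hence ord(211) = 54.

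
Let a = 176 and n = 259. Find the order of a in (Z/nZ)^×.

18

The order of 176 must divide φ(259) = φ(7·37) = (7−1)·(37−1) = 6·36 = 216 = 2^3 · 3^3.
Divisors of 216: 1, 2, 3, 4, 6, 8, 9, 12, 18, 24, 27, 36, 54, 72, 108, 216.
Check 176^d mod 259 for each divisor in increasing order:
176^1 ≡ 176 (mod 259)
176^2 ≡ 155 (mod 259)
176^3 ≡ 85 (mod 259)
176^4 ≡ 197 (mod 259)
176^6 ≡ 232 (mod 259)
176^8 ≡ 218 (mod 259)
176^9 ≡ 36 (mod 259)
176^12 ≡ 211 (mod 259)
176^18 ≡ 1 (mod 259) ✓
The smallest such exponent is 18, so the order of 176 is 18.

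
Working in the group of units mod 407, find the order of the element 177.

12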